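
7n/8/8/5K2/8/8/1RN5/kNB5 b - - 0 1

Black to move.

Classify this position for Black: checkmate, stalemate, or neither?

Black to move; black king on a1.
In check: yes, from the white knight on c2.
King squares — b1: attacked by Rb2; a2: attacked by Rb2; b2: attacked by Bc1.
Legal moves for Black: none.
In check with no legal moves → checkmate.

checkmate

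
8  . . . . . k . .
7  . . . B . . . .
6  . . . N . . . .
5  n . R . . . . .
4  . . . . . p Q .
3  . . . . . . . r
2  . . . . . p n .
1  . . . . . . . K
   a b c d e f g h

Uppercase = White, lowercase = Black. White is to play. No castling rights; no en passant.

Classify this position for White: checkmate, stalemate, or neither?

neither

White to move; white king on h1.
In check: yes, from the black rook on h3.
King squares — g1: attacked by Pf2; g2: available; h2: attacked by Rh3.
Legal moves for White: Kxg2, Qxh3.
White is in check but has 2 legal moves → neither.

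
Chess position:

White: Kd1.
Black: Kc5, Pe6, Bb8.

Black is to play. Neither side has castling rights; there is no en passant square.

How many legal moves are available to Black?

Black to move; king on c5.
In check: no.
Legal moves: Bc7, Ba7, Bd6, Be5, Bf4, Bg3, Bh2, Kd6, Kc6, Kb6, Kd5, Kb5, Kd4, Kc4, Kb4, e5.
Count: 16.

16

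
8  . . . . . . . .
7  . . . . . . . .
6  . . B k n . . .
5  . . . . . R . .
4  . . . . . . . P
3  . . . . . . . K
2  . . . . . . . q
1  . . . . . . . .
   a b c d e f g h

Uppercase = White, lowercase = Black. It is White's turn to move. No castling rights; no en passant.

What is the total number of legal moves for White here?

2

White to move; king on h3.
In check: yes, from the black queen on h2.
Legal moves: Kg4, Kxh2.
Count: 2.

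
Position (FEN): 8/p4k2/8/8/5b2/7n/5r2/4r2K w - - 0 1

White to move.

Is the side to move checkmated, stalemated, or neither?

White to move; white king on h1.
In check: yes, from the black rook on e1.
King squares — g1: attacked by Re1; g2: attacked by Rf2; h2: attacked by Rf2.
Legal moves for White: none.
In check with no legal moves → checkmate.

checkmate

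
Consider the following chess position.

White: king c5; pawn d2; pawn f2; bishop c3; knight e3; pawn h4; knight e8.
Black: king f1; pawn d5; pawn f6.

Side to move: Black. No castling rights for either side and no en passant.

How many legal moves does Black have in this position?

Black to move; king on f1.
In check: yes, from the white knight on e3.
Legal moves: Kxf2, Ke2, Kg1, Ke1.
Count: 4.

4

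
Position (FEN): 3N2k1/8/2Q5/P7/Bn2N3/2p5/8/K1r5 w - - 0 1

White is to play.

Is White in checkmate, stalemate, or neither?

checkmate

White to move; white king on a1.
In check: yes, from the black rook on c1.
King squares — b1: attacked by Rc1; a2: attacked by Nb4; b2: attacked by Pc3.
Legal moves for White: none.
In check with no legal moves → checkmate.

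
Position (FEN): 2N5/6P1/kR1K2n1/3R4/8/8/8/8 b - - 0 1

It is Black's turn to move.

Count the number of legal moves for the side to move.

0

Black to move; king on a6.
In check: yes, from the white rook on b6.
Legal moves: none.
Count: 0.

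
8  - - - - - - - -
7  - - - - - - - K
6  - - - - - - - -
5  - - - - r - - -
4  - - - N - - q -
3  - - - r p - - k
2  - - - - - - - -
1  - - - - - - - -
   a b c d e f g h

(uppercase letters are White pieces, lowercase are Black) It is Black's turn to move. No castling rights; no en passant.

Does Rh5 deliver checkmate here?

yes

After Rh5: white king on h7; in check: yes, from the black rook on h5.
King squares — g6: attacked by Qg4; h6: attacked by Rh5; g7: attacked by Qg4; g8: attacked by Qg4; h8: attacked by Rh5.
White has no legal moves → checkmate.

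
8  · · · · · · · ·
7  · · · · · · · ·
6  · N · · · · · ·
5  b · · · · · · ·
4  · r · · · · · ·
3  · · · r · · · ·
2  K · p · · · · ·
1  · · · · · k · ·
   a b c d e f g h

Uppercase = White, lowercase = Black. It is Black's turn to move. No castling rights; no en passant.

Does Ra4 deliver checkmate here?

no

After Ra4: white king on a2; in check: yes, from the black rook on a4.
White has 2 legal replies: Kb2, Nxa4.
In check but a legal move exists → not checkmate.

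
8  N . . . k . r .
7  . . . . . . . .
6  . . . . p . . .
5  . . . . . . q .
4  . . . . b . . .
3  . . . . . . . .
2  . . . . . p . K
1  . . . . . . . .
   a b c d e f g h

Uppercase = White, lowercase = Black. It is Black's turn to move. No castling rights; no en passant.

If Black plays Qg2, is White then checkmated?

After Qg2: white king on h2; in check: yes, from the black queen on g2.
King squares — g1: attacked by Pf2; h1: attacked by Qg2; g2: attacked by Be4; g3: attacked by Qg2; h3: attacked by Qg2.
White has no legal moves → checkmate.

yes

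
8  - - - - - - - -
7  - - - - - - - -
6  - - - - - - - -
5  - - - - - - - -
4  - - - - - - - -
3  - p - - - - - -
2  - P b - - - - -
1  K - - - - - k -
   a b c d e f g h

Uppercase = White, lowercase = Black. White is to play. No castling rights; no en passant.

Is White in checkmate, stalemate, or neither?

White to move; white king on a1.
In check: no.
King squares — b1: attacked by Bc2; a2: attacked by Pb3; b2: own pawn.
Legal moves for White: none.
Not in check and no legal moves → stalemate.

stalemate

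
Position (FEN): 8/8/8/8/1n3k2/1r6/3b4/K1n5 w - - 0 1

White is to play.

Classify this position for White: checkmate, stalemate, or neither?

stalemate

White to move; white king on a1.
In check: no.
King squares — b1: attacked by Rb3; a2: attacked by Nc1; b2: attacked by Rb3.
Legal moves for White: none.
Not in check and no legal moves → stalemate.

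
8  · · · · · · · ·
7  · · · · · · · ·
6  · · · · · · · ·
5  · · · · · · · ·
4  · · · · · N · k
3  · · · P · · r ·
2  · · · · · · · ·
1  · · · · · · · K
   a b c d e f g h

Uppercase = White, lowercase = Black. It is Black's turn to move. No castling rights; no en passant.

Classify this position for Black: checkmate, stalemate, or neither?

neither

Black to move; black king on h4.
In check: no.
Legal moves for Black: Kg5, Kg4, Rg8, Rg7, Rg6, Rg5, Rg4, Rh3+, Rf3, Re3, Rxd3, Rg2, Rg1+.
Black has 13 legal moves and is not in check → neither.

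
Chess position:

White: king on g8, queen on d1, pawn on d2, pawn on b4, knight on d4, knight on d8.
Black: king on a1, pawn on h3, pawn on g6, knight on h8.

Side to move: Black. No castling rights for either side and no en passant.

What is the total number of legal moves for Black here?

2

Black to move; king on a1.
In check: yes, from the white queen on d1.
Legal moves: Kb2, Ka2.
Count: 2.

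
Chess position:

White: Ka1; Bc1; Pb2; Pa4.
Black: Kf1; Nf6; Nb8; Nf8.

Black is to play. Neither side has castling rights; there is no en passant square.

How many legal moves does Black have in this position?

Black to move; king on f1.
In check: no.
Legal moves: N8h7, Nf8d7, Ng6, Ne6, Nbd7, Nc6, Na6, Ng8, Ne8, N6h7, N6d7, Nh5, Nd5, Ng4, Ne4, Kg2, Kf2, Ke2, Kg1, Ke1.
Count: 20.

20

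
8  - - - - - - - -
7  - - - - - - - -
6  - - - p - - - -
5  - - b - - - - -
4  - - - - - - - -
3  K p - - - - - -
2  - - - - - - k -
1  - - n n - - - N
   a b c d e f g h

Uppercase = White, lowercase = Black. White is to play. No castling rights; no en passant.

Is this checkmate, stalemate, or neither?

neither

White to move; white king on a3.
In check: yes, from the black bishop on c5.
King squares — a2: attacked by Nc1; b2: attacked by Nd1; b3: attacked by Nc1; a4: available; b4: attacked by Bc5.
Legal moves for White: Ka4.
White is in check but has 1 legal move → neither.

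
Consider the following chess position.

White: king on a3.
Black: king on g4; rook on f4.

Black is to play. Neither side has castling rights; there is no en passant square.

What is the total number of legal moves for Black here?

Black to move; king on g4.
In check: no.
Legal moves: Kh5, Kg5, Kf5, Kh4, Kh3, Kg3, Kf3, Rf8, Rf7, Rf6, Rf5, Re4, Rd4, Rc4, Rb4, Ra4+, Rf3+, Rf2, Rf1.
Count: 19.

19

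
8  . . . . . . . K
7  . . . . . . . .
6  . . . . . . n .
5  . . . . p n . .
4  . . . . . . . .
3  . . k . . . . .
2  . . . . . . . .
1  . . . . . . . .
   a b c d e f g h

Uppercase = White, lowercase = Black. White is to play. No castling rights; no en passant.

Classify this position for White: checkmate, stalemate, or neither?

neither

White to move; white king on h8.
In check: yes, from the black knight on g6.
King squares — g7: attacked by Nf5; h7: available; g8: available.
Legal moves for White: Kg8, Kh7.
White is in check but has 2 legal moves → neither.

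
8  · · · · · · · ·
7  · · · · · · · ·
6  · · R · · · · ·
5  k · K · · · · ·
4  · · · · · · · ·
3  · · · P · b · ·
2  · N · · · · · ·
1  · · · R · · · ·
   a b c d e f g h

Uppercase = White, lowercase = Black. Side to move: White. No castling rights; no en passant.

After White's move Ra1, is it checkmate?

yes

After Ra1: black king on a5; in check: yes, from the white rook on a1.
King squares — a4: attacked by Ra1; b4: attacked by Kc5; b5: attacked by Kc5; a6: attacked by Ra1; b6: attacked by Kc5.
Black has no legal moves → checkmate.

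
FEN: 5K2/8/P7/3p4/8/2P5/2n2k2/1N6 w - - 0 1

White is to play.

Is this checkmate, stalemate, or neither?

White to move; white king on f8.
In check: no.
Legal moves for White: Kg8, Ke8, Kg7, Kf7, Ke7, Na3, Nd2, a7, c4.
White has 9 legal moves and is not in check → neither.

neither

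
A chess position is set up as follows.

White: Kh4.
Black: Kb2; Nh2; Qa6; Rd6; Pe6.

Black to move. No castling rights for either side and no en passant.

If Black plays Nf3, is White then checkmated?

After Nf3: white king on h4; in check: yes, from the black knight on f3.
White has 4 legal replies: Kh5, Kg4, Kh3, Kg3.
In check but a legal move exists → not checkmate.

no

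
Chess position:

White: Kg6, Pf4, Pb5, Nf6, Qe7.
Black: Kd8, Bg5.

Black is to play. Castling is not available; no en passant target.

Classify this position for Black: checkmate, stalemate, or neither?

Black to move; black king on d8.
In check: yes, from the white queen on e7.
Legal moves for Black: Kc8, Kxe7.
Black is in check but has 2 legal moves → neither.

neither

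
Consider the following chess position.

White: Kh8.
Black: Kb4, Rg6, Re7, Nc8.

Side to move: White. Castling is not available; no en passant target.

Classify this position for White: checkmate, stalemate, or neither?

stalemate

White to move; white king on h8.
In check: no.
King squares — g7: attacked by Rg6; h7: attacked by Re7; g8: attacked by Rg6.
Legal moves for White: none.
Not in check and no legal moves → stalemate.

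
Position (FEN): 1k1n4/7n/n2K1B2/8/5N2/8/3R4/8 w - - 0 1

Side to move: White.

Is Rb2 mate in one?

no

After Rb2: black king on b8; in check: yes, from the white rook on b2.
Black has 5 legal replies: Kc8, Ka8, Ka7, Nb7+, Nb4.
In check but a legal move exists → not checkmate.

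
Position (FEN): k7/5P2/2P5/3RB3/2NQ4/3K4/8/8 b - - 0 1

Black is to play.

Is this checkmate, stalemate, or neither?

stalemate

Black to move; black king on a8.
In check: no.
King squares — a7: attacked by Qd4; b7: attacked by Pc6; b8: attacked by Be5.
Legal moves for Black: none.
Not in check and no legal moves → stalemate.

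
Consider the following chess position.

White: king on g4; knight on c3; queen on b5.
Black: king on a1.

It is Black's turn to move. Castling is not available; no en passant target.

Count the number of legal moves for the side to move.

Black to move; king on a1.
In check: no.
Legal moves: none.
Count: 0.

0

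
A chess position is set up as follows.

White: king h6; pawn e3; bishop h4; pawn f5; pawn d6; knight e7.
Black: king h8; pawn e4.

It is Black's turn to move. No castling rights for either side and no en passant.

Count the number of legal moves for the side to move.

Black to move; king on h8.
In check: no.
Legal moves: none.
Count: 0.

0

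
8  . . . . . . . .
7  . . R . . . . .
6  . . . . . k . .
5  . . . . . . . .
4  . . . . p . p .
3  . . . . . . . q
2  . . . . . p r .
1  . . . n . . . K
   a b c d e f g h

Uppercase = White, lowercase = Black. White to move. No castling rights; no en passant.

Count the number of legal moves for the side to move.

White to move; king on h1.
In check: yes, from the black queen on h3.
Legal moves: none.
Count: 0.

0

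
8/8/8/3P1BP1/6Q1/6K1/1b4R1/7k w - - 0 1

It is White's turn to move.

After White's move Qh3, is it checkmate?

yes

After Qh3: black king on h1; in check: yes, from the white queen on h3.
King squares — g1: attacked by Rg2; g2: attacked by Kg3; h2: attacked by Rg2.
Black has no legal moves → checkmate.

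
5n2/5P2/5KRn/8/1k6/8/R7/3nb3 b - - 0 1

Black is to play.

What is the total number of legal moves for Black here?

22

Black to move; king on b4.
In check: no.
Legal moves: Nh7+, Nd7+, Nxg6, Ne6, Ng8+, Nxf7, Nf5, Ng4+, Kc5, Kb5, Kc4, Kc3, Kb3, Bh4+, Bg3, Bc3+, Bf2, Bd2, Ne3, Nc3, Nf2, Nb2.
Count: 22.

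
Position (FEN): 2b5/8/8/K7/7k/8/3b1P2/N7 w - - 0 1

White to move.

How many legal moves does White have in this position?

White to move; king on a5.
In check: yes, from the black bishop on d2.
Legal moves: Kb6, Kb5, Ka4.
Count: 3.

3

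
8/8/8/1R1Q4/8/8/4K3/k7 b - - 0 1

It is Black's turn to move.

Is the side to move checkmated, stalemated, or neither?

stalemate

Black to move; black king on a1.
In check: no.
King squares — b1: attacked by Rb5; a2: attacked by Qd5; b2: attacked by Rb5.
Legal moves for Black: none.
Not in check and no legal moves → stalemate.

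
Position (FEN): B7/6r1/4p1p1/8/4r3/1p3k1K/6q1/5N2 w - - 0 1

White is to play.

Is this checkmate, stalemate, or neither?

checkmate

White to move; white king on h3.
In check: yes, from the black queen on g2.
King squares — g2: attacked by Kf3; h2: attacked by Qg2; g3: attacked by Qg2; g4: attacked by Qg2; h4: attacked by Re4.
Legal moves for White: none.
In check with no legal moves → checkmate.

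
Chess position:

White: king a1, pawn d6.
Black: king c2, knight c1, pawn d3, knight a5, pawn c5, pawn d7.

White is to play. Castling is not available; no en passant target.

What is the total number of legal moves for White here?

White to move; king on a1.
In check: no.
Legal moves: none.
Count: 0.

0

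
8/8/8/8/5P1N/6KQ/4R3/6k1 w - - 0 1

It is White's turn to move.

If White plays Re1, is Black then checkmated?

After Re1: black king on g1; in check: yes, from the white rook on e1.
King squares — f1: attacked by Re1; h1: attacked by Re1; f2: attacked by Kg3; g2: attacked by Kg3; h2: attacked by Kg3.
Black has no legal moves → checkmate.

yes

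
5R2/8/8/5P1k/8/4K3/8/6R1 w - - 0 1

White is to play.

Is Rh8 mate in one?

After Rh8: black king on h5; in check: yes, from the white rook on h8.
King squares — g4: attacked by Rg1; h4: attacked by Rh8; g5: attacked by Rg1; g6: attacked by Rg1; h6: attacked by Rh8.
Black has no legal moves → checkmate.

yes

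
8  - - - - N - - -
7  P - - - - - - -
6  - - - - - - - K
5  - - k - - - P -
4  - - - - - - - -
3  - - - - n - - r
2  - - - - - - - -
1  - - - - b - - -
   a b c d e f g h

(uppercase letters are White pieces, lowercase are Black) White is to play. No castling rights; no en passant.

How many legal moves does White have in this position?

White to move; king on h6.
In check: yes, from the black rook on h3.
Legal moves: Kg7, Kg6.
Count: 2.

2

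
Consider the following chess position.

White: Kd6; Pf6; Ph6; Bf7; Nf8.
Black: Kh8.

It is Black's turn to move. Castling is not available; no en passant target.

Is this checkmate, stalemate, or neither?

Black to move; black king on h8.
In check: no.
King squares — g7: attacked by Pf6; h7: attacked by Nf8; g8: attacked by Bf7.
Legal moves for Black: none.
Not in check and no legal moves → stalemate.

stalemate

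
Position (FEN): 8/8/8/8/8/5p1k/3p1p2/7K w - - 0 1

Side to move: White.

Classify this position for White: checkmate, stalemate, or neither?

stalemate

White to move; white king on h1.
In check: no.
King squares — g1: attacked by Pf2; g2: attacked by Pf3; h2: attacked by Kh3.
Legal moves for White: none.
Not in check and no legal moves → stalemate.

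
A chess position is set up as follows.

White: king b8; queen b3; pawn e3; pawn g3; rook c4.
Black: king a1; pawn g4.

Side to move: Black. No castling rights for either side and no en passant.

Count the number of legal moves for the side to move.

0

Black to move; king on a1.
In check: no.
Legal moves: none.
Count: 0.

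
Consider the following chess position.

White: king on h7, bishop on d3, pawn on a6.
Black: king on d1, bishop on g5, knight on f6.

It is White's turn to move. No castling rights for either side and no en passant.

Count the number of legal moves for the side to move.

White to move; king on h7.
In check: yes, from the black knight on f6.
Legal moves: Kh8, Kg7, Kg6.
Count: 3.

3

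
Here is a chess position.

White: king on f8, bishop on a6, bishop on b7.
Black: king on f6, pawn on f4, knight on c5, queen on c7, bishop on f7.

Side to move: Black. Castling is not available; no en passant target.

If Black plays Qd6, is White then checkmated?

yes

After Qd6: white king on f8; in check: yes, from the black queen on d6.
King squares — e7: attacked by Qd6; f7: attacked by Kf6; g7: attacked by Kf6; e8: attacked by Bf7; g8: attacked by Bf7.
White has no legal moves → checkmate.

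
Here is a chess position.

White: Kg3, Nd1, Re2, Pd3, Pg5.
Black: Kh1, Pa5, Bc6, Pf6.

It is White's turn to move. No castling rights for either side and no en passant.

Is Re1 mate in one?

yes

After Re1: black king on h1; in check: yes, from the white rook on e1.
King squares — g1: attacked by Re1; g2: attacked by Kg3; h2: attacked by Kg3.
Black has no legal moves → checkmate.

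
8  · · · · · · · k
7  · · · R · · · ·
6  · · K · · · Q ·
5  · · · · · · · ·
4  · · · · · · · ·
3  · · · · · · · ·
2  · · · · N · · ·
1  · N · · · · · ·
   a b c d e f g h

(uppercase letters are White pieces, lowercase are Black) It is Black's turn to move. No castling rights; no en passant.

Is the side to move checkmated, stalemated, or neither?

Black to move; black king on h8.
In check: no.
King squares — g7: attacked by Qg6; h7: attacked by Qg6; g8: attacked by Qg6.
Legal moves for Black: none.
Not in check and no legal moves → stalemate.

stalemate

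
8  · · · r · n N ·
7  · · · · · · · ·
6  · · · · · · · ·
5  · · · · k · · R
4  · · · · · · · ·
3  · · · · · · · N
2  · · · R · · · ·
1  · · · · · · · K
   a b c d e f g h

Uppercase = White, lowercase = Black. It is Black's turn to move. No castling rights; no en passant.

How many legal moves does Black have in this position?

2

Black to move; king on e5.
In check: yes, from the white rook on h5.
Legal moves: Ke6, Ke4.
Count: 2.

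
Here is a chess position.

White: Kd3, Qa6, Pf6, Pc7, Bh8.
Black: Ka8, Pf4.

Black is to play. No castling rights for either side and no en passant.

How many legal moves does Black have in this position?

0

Black to move; king on a8.
In check: yes, from the white queen on a6.
Legal moves: none.
Count: 0.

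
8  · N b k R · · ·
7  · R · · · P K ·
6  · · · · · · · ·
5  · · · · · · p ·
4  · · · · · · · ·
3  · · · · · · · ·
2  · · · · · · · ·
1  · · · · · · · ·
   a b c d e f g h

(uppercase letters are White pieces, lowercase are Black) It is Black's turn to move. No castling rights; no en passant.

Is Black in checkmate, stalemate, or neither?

Black to move; black king on d8.
In check: yes, from the white rook on e8.
King squares — c7: attacked by Rb7; d7: attacked by Rb7; e7: attacked by Rb7; c8: own bishop; e8: attacked by Pf7.
Legal moves for Black: none.
In check with no legal moves → checkmate.

checkmate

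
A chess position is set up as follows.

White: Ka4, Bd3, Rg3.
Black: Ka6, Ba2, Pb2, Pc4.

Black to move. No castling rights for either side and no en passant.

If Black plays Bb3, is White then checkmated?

no

After Bb3: white king on a4; in check: yes, from the black bishop on b3.
White has 2 legal replies: Kb4, Ka3.
In check but a legal move exists → not checkmate.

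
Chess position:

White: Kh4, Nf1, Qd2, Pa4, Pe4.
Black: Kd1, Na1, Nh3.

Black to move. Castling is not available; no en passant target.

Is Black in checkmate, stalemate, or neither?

checkmate

Black to move; black king on d1.
In check: yes, from the white queen on d2.
King squares — c1: attacked by Qd2; e1: attacked by Qd2; c2: attacked by Qd2; d2: attacked by Nf1; e2: attacked by Qd2.
Legal moves for Black: none.
In check with no legal moves → checkmate.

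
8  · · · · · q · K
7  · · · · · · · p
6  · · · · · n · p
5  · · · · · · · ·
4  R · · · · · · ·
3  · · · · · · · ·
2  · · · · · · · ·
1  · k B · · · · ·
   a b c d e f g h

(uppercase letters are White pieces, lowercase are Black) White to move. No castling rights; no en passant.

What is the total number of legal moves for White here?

0

White to move; king on h8.
In check: yes, from the black queen on f8.
Legal moves: none.
Count: 0.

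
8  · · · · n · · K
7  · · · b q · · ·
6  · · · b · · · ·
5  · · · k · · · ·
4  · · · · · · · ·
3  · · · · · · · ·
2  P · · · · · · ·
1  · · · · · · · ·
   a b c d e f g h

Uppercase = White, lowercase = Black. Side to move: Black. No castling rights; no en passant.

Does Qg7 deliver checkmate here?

yes

After Qg7: white king on h8; in check: yes, from the black queen on g7.
King squares — g7: attacked by Ne8; h7: attacked by Qg7; g8: attacked by Qg7.
White has no legal moves → checkmate.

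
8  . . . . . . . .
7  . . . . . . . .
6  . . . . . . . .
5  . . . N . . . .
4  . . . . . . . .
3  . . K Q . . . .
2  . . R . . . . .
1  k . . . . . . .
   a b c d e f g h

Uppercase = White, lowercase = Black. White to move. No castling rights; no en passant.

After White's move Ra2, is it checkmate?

After Ra2: black king on a1; in check: yes, from the white rook on a2.
Black has 1 legal reply: Kxa2.
In check but a legal move exists → not checkmate.

no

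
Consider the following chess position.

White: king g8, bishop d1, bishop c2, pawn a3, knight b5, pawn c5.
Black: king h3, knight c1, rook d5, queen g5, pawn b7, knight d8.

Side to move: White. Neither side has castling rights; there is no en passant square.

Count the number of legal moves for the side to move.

4

White to move; king on g8.
In check: yes, from the black queen on g5.
Legal moves: Kh8, Kf8, Kh7, Bg6.
Count: 4.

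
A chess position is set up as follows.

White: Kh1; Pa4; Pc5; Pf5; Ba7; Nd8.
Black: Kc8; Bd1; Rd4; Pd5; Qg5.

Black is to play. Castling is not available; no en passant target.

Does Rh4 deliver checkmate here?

yes

After Rh4: white king on h1; in check: yes, from the black rook on h4.
King squares — g1: attacked by Qg5; g2: attacked by Qg5; h2: attacked by Rh4.
White has no legal moves → checkmate.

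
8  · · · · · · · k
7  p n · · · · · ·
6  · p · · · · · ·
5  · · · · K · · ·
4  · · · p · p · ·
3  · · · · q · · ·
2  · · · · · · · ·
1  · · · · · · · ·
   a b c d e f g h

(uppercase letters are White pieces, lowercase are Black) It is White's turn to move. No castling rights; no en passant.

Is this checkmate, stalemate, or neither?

White to move; white king on e5.
In check: yes, from the black queen on e3.
Legal moves for White: Kf6, Kf5, Kd5.
White is in check but has 3 legal moves → neither.

neither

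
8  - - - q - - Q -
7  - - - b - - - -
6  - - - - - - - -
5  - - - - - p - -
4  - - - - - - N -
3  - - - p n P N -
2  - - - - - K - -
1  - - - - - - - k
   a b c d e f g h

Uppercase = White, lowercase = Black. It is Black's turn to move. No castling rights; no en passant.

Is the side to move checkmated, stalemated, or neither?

checkmate

Black to move; black king on h1.
In check: yes, from the white knight on g3.
King squares — g1: attacked by Kf2; g2: attacked by Kf2; h2: attacked by Ng4.
Legal moves for Black: none.
In check with no legal moves → checkmate.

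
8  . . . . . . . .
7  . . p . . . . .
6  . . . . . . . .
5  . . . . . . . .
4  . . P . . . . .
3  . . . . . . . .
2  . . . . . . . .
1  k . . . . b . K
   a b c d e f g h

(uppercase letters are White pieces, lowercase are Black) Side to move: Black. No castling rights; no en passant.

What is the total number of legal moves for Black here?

10

Black to move; king on a1.
In check: no.
Legal moves: Bxc4, Bh3, Bd3, Bg2+, Be2, Kb2, Ka2, Kb1, c6, c5.
Count: 10.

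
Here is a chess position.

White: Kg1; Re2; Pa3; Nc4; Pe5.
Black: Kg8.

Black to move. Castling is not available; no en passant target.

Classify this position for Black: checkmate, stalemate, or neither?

Black to move; black king on g8.
In check: no.
Legal moves for Black: Kh8, Kf8, Kh7, Kg7, Kf7.
Black has 5 legal moves and is not in check → neither.

neither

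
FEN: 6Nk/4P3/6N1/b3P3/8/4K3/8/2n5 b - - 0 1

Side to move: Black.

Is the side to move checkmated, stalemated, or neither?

neither

Black to move; black king on h8.
In check: yes, from the white knight on g6.
King squares — g7: available; h7: available; g8: available.
Legal moves for Black: Kxg8, Kh7, Kg7.
Black is in check but has 3 legal moves → neither.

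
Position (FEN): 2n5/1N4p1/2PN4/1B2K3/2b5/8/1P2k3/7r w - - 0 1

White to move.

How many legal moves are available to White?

19

White to move; king on e5.
In check: no.
Legal moves: Nd8, Nc5, Na5, Ne8, Nxc8, Nf7, Nf5, Ne4, Nxc4, Kf5, Kf4, Ke4, Kd4, Ba6, Bxc4+, Ba4, c7, b3, b4.
Count: 19.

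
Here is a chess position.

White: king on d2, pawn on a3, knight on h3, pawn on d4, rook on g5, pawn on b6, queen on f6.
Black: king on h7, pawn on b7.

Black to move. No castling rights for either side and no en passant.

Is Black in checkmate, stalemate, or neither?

Black to move; black king on h7.
In check: no.
King squares — g6: attacked by Rg5; h6: attacked by Qf6; g7: attacked by Rg5; g8: attacked by Rg5; h8: attacked by Qf6.
Legal moves for Black: none.
Not in check and no legal moves → stalemate.

stalemate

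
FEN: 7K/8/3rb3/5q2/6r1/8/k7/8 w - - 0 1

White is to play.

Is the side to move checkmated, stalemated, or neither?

stalemate

White to move; white king on h8.
In check: no.
King squares — g7: attacked by Rg4; h7: attacked by Qf5; g8: attacked by Rg4.
Legal moves for White: none.
Not in check and no legal moves → stalemate.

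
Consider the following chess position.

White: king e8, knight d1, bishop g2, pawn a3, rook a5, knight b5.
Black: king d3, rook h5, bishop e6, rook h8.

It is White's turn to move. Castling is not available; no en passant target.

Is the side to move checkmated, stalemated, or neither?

White to move; white king on e8.
In check: yes, from the black rook on h8.
King squares — d7: attacked by Be6; e7: available; f7: attacked by Be6; d8: attacked by Rh8; f8: attacked by Rh8.
Legal moves for White: Ke7.
White is in check but has 1 legal move → neither.

neither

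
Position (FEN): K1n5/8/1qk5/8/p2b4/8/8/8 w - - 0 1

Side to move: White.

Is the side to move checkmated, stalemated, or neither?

White to move; white king on a8.
In check: no.
King squares — a7: attacked by Qb6; b7: attacked by Qb6; b8: attacked by Qb6.
Legal moves for White: none.
Not in check and no legal moves → stalemate.

stalemate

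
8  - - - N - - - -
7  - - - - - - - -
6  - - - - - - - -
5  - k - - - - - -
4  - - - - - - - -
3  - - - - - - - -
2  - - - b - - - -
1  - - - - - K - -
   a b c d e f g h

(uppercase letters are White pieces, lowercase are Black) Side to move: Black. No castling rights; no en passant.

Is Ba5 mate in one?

After Ba5: white king on f1; in check: no.
White is not in check, so this cannot be checkmate.

no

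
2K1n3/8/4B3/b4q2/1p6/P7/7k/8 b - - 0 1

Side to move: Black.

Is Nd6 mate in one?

After Nd6: white king on c8; in check: yes, from the black knight on d6.
White has 2 legal replies: Kb8, Kd7.
In check but a legal move exists → not checkmate.

no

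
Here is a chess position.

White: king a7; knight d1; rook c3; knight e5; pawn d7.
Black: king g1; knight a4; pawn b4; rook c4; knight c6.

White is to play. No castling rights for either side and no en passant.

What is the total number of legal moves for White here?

4

White to move; king on a7.
In check: yes, from the black knight on c6.
Legal moves: Ka8, Kb7, Ka6, Nxc6.
Count: 4.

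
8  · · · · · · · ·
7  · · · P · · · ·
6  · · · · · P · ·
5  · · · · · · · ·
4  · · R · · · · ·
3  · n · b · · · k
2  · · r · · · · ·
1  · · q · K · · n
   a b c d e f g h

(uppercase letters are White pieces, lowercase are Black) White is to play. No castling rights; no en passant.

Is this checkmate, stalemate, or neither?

White to move; white king on e1.
In check: yes, from the black queen on c1.
King squares — d1: attacked by Qc1; f1: attacked by Qc1; d2: attacked by Qc1; e2: attacked by Rc2; f2: attacked by Nh1.
Legal moves for White: none.
In check with no legal moves → checkmate.

checkmate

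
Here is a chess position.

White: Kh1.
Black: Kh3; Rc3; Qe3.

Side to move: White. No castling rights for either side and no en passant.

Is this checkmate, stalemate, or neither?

White to move; white king on h1.
In check: no.
King squares — g1: attacked by Qe3; g2: attacked by Kh3; h2: attacked by Kh3.
Legal moves for White: none.
Not in check and no legal moves → stalemate.

stalemate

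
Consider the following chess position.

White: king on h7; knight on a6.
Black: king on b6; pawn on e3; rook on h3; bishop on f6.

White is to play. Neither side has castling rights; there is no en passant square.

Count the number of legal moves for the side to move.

2

White to move; king on h7.
In check: yes, from the black rook on h3.
Legal moves: Kg8, Kg6.
Count: 2.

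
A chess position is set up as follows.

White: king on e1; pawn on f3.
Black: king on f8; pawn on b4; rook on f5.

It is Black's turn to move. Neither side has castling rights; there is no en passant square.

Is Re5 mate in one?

After Re5: white king on e1; in check: yes, from the black rook on e5.
White has 4 legal replies: Kf2, Kd2, Kf1, Kd1.
In check but a legal move exists → not checkmate.

no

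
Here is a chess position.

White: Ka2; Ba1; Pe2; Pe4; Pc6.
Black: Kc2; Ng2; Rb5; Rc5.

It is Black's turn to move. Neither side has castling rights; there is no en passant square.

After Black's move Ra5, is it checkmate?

yes

After Ra5: white king on a2; in check: yes, from the black rook on a5.
King squares — a1: own bishop; b1: attacked by Kc2; b2: attacked by Kc2; a3: attacked by Ra5; b3: attacked by Kc2.
White has no legal moves → checkmate.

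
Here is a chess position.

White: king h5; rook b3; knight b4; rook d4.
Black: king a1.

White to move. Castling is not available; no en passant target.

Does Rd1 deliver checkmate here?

After Rd1: black king on a1; in check: yes, from the white rook on d1.
King squares — b1: attacked by Rd1; a2: attacked by Nb4; b2: attacked by Rb3.
Black has no legal moves → checkmate.

yes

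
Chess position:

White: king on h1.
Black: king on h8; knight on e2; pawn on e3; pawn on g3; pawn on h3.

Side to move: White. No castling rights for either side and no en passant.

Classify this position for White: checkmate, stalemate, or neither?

stalemate

White to move; white king on h1.
In check: no.
King squares — g1: attacked by Ne2; g2: attacked by Ph3; h2: attacked by Pg3.
Legal moves for White: none.
Not in check and no legal moves → stalemate.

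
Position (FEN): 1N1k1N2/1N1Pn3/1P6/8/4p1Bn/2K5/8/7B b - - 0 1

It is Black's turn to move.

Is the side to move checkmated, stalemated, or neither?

Black to move; black king on d8.
In check: yes, from the white knight on b7.
King squares — c7: attacked by Pb6; d7: attacked by Bg4; e7: own knight; c8: attacked by Pd7; e8: attacked by Pd7.
Legal moves for Black: none.
In check with no legal moves → checkmate.

checkmate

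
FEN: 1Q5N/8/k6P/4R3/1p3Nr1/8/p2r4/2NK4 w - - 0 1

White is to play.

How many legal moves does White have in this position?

White to move; king on d1.
In check: yes, from the black rook on d2.
Legal moves: Kxd2, Ke1.
Count: 2.

2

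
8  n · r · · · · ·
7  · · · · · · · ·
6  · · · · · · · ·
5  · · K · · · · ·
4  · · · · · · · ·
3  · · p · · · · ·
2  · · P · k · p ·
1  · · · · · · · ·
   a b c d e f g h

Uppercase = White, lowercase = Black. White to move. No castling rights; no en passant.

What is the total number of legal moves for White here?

White to move; king on c5.
In check: yes, from the black rook on c8.
Legal moves: Kd6, Kd5, Kb5, Kd4, Kb4.
Count: 5.

5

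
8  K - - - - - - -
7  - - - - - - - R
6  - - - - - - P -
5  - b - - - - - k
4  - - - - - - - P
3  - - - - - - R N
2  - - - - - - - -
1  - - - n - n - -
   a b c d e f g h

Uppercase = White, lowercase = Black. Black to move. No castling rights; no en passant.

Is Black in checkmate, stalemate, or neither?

Black to move; black king on h5.
In check: yes, from the white rook on h7.
King squares — g4: attacked by Rg3; h4: attacked by Rh7; g5: attacked by Rg3; g6: attacked by Rg3; h6: attacked by Rh7.
Legal moves for Black: none.
In check with no legal moves → checkmate.

checkmate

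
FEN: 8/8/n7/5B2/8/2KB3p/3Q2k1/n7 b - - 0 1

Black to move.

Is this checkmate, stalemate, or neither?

neither

Black to move; black king on g2.
In check: yes, from the white queen on d2.
Legal moves for Black: Kg3, Kf3, Kh1, Kg1.
Black is in check but has 4 legal moves → neither.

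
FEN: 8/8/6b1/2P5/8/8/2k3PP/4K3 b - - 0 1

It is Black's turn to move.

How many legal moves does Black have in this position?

13

Black to move; king on c2.
In check: no.
Legal moves: Be8, Bh7, Bf7, Bh5, Bf5, Be4, Bd3, Kd3, Kc3, Kb3, Kb2, Kc1, Kb1.
Count: 13.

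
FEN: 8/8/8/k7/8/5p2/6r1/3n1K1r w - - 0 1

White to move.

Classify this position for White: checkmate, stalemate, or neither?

checkmate

White to move; white king on f1.
In check: yes, from the black rook on h1.
King squares — e1: attacked by Rh1; g1: attacked by Rh1; e2: attacked by Rg2; f2: attacked by Nd1; g2: attacked by Pf3.
Legal moves for White: none.
In check with no legal moves → checkmate.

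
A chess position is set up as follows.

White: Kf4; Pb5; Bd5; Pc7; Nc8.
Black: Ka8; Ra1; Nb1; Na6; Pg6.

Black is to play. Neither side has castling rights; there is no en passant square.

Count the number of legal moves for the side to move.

0

Black to move; king on a8.
In check: yes, from the white bishop on d5.
Legal moves: none.
Count: 0.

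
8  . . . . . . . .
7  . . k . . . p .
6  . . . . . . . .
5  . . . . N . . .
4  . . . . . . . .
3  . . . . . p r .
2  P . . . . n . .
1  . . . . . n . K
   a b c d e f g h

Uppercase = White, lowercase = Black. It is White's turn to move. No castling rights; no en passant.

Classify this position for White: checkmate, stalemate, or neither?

White to move; white king on h1.
In check: yes, from the black knight on f2.
King squares — g1: attacked by Rg3; g2: attacked by Pf3; h2: attacked by Nf1.
Legal moves for White: none.
In check with no legal moves → checkmate.

checkmate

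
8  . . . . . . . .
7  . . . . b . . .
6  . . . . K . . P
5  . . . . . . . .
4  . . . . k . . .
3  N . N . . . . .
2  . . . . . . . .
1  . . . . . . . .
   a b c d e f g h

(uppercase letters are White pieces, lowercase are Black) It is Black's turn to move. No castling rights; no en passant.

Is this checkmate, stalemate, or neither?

neither

Black to move; black king on e4.
In check: yes, from the white knight on c3.
King squares — d3: available; e3: available; f3: available; d4: available; f4: available; d5: attacked by Nc3; e5: attacked by Ke6; f5: attacked by Ke6.
Legal moves for Black: Kf4, Kd4, Kf3, Ke3, Kd3.
Black is in check but has 5 legal moves → neither.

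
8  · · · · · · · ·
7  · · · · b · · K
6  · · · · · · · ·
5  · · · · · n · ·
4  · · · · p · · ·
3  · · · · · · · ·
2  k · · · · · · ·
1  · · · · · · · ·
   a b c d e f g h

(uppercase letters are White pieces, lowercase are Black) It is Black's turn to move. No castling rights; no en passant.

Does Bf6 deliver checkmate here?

After Bf6: white king on h7; in check: no.
White is not in check, so this cannot be checkmate.

no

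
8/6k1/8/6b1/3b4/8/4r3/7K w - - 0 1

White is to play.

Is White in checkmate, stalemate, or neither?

stalemate

White to move; white king on h1.
In check: no.
King squares — g1: attacked by Bd4; g2: attacked by Re2; h2: attacked by Re2.
Legal moves for White: none.
Not in check and no legal moves → stalemate.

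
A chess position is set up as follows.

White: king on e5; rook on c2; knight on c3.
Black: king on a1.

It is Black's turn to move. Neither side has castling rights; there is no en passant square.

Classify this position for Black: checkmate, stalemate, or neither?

stalemate

Black to move; black king on a1.
In check: no.
King squares — b1: attacked by Nc3; a2: attacked by Rc2; b2: attacked by Rc2.
Legal moves for Black: none.
Not in check and no legal moves → stalemate.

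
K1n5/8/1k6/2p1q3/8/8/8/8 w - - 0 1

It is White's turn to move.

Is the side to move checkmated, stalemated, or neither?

White to move; white king on a8.
In check: no.
King squares — a7: attacked by Kb6; b7: attacked by Kb6; b8: attacked by Qe5.
Legal moves for White: none.
Not in check and no legal moves → stalemate.

stalemate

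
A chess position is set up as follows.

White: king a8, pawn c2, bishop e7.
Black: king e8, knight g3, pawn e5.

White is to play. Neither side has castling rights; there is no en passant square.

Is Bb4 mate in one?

no

After Bb4: black king on e8; in check: no.
Black is not in check, so this cannot be checkmate.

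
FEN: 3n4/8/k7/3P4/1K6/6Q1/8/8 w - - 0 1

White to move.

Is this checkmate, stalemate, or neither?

neither

White to move; white king on b4.
In check: no.
Legal moves for White include: Kc5, Kc4, Ka4, Kc3, Kb3, Ka3, Qg8, Qb8, Qg7, Qc7, Qg6+, Qd6+, Qg5, Qe5, Qh4, Qg4, Qf4, Qh3, ... (list truncated; more exist).
White has legal moves and is not in check → neither.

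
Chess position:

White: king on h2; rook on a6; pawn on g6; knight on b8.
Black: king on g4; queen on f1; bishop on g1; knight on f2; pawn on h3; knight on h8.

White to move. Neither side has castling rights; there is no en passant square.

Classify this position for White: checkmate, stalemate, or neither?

White to move; white king on h2.
In check: yes, from the black bishop on g1.
King squares — g1: attacked by Qf1; h1: attacked by Nf2; g2: attacked by Qf1; g3: attacked by Kg4; h3: attacked by Qf1.
Legal moves for White: none.
In check with no legal moves → checkmate.

checkmate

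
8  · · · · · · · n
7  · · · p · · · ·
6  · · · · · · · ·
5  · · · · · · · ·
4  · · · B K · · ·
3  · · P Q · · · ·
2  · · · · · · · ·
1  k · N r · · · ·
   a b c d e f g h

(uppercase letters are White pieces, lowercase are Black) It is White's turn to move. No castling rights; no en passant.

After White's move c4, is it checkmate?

After c4: black king on a1; in check: yes, from the white bishop on d4.
King squares — b1: attacked by Qd3; a2: attacked by Nc1; b2: attacked by Bd4.
Black has no legal moves → checkmate.

yes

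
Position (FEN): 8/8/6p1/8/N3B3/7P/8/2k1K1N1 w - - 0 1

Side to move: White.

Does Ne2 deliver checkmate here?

yes

After Ne2: black king on c1; in check: yes, from the white knight on e2.
King squares — b1: attacked by Be4; d1: attacked by Ke1; b2: attacked by Na4; c2: attacked by Be4; d2: attacked by Ke1.
Black has no legal moves → checkmate.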